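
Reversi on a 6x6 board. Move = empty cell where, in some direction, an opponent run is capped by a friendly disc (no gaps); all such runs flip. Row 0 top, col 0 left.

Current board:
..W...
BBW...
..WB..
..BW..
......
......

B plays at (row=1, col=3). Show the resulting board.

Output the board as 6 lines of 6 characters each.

Place B at (1,3); scan 8 dirs for brackets.
Dir NW: opp run (0,2), next=edge -> no flip
Dir N: first cell '.' (not opp) -> no flip
Dir NE: first cell '.' (not opp) -> no flip
Dir W: opp run (1,2) capped by B -> flip
Dir E: first cell '.' (not opp) -> no flip
Dir SW: opp run (2,2), next='.' -> no flip
Dir S: first cell 'B' (not opp) -> no flip
Dir SE: first cell '.' (not opp) -> no flip
All flips: (1,2)

Answer: ..W...
BBBB..
..WB..
..BW..
......
......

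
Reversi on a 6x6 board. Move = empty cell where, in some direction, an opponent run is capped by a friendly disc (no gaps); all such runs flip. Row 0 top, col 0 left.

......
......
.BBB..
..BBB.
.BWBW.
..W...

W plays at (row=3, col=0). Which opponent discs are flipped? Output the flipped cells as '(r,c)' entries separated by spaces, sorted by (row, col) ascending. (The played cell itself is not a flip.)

Dir NW: edge -> no flip
Dir N: first cell '.' (not opp) -> no flip
Dir NE: opp run (2,1), next='.' -> no flip
Dir W: edge -> no flip
Dir E: first cell '.' (not opp) -> no flip
Dir SW: edge -> no flip
Dir S: first cell '.' (not opp) -> no flip
Dir SE: opp run (4,1) capped by W -> flip

Answer: (4,1)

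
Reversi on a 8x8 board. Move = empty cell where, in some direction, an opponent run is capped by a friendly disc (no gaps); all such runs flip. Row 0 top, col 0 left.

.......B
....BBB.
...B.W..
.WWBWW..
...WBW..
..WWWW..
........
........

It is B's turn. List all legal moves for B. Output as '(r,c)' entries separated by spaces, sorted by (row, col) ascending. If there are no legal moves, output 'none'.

(2,0): no bracket -> illegal
(2,1): no bracket -> illegal
(2,2): no bracket -> illegal
(2,4): flips 1 -> legal
(2,6): flips 1 -> legal
(3,0): flips 2 -> legal
(3,6): flips 3 -> legal
(4,0): no bracket -> illegal
(4,1): flips 1 -> legal
(4,2): flips 1 -> legal
(4,6): flips 1 -> legal
(5,1): no bracket -> illegal
(5,6): flips 2 -> legal
(6,1): flips 4 -> legal
(6,2): flips 1 -> legal
(6,3): flips 2 -> legal
(6,4): flips 1 -> legal
(6,5): flips 4 -> legal
(6,6): flips 1 -> legal

Answer: (2,4) (2,6) (3,0) (3,6) (4,1) (4,2) (4,6) (5,6) (6,1) (6,2) (6,3) (6,4) (6,5) (6,6)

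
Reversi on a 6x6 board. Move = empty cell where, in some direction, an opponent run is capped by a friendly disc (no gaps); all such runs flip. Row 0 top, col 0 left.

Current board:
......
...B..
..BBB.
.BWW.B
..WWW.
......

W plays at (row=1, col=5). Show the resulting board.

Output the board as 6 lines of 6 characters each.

Answer: ......
...B.W
..BBW.
.BWW.B
..WWW.
......

Derivation:
Place W at (1,5); scan 8 dirs for brackets.
Dir NW: first cell '.' (not opp) -> no flip
Dir N: first cell '.' (not opp) -> no flip
Dir NE: edge -> no flip
Dir W: first cell '.' (not opp) -> no flip
Dir E: edge -> no flip
Dir SW: opp run (2,4) capped by W -> flip
Dir S: first cell '.' (not opp) -> no flip
Dir SE: edge -> no flip
All flips: (2,4)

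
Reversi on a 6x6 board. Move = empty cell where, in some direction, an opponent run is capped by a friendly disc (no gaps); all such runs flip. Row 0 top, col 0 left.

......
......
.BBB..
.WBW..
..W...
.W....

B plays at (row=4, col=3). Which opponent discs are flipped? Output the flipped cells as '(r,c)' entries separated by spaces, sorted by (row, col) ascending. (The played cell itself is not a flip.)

Answer: (3,3)

Derivation:
Dir NW: first cell 'B' (not opp) -> no flip
Dir N: opp run (3,3) capped by B -> flip
Dir NE: first cell '.' (not opp) -> no flip
Dir W: opp run (4,2), next='.' -> no flip
Dir E: first cell '.' (not opp) -> no flip
Dir SW: first cell '.' (not opp) -> no flip
Dir S: first cell '.' (not opp) -> no flip
Dir SE: first cell '.' (not opp) -> no flip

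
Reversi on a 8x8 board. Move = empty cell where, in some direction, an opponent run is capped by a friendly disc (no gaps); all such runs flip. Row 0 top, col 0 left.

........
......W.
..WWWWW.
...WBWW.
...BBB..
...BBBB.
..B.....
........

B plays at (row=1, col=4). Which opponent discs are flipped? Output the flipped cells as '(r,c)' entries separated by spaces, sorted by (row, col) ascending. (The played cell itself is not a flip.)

Dir NW: first cell '.' (not opp) -> no flip
Dir N: first cell '.' (not opp) -> no flip
Dir NE: first cell '.' (not opp) -> no flip
Dir W: first cell '.' (not opp) -> no flip
Dir E: first cell '.' (not opp) -> no flip
Dir SW: opp run (2,3), next='.' -> no flip
Dir S: opp run (2,4) capped by B -> flip
Dir SE: opp run (2,5) (3,6), next='.' -> no flip

Answer: (2,4)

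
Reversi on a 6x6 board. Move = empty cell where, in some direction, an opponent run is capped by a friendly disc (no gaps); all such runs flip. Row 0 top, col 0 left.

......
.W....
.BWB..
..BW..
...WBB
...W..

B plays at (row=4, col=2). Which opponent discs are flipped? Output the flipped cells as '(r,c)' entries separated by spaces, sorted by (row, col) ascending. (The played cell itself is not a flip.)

Dir NW: first cell '.' (not opp) -> no flip
Dir N: first cell 'B' (not opp) -> no flip
Dir NE: opp run (3,3), next='.' -> no flip
Dir W: first cell '.' (not opp) -> no flip
Dir E: opp run (4,3) capped by B -> flip
Dir SW: first cell '.' (not opp) -> no flip
Dir S: first cell '.' (not opp) -> no flip
Dir SE: opp run (5,3), next=edge -> no flip

Answer: (4,3)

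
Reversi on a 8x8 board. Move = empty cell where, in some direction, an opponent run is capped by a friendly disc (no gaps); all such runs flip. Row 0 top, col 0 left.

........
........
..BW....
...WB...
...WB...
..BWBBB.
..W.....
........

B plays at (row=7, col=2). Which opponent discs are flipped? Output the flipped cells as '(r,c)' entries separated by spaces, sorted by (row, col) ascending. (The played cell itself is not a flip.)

Dir NW: first cell '.' (not opp) -> no flip
Dir N: opp run (6,2) capped by B -> flip
Dir NE: first cell '.' (not opp) -> no flip
Dir W: first cell '.' (not opp) -> no flip
Dir E: first cell '.' (not opp) -> no flip
Dir SW: edge -> no flip
Dir S: edge -> no flip
Dir SE: edge -> no flip

Answer: (6,2)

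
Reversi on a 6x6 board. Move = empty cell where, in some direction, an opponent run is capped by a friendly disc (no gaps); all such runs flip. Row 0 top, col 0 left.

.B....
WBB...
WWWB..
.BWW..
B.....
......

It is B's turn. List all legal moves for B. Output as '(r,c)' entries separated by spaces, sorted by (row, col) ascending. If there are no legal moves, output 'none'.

Answer: (1,3) (3,0) (3,4) (4,1) (4,2) (4,3) (4,4)

Derivation:
(0,0): no bracket -> illegal
(1,3): flips 1 -> legal
(2,4): no bracket -> illegal
(3,0): flips 1 -> legal
(3,4): flips 2 -> legal
(4,1): flips 1 -> legal
(4,2): flips 2 -> legal
(4,3): flips 1 -> legal
(4,4): flips 2 -> legal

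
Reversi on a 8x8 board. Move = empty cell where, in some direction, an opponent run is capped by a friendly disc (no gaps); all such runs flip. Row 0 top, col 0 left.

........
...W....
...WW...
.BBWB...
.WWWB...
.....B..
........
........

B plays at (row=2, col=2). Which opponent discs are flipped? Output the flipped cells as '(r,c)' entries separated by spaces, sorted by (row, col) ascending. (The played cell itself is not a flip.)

Answer: (3,3)

Derivation:
Dir NW: first cell '.' (not opp) -> no flip
Dir N: first cell '.' (not opp) -> no flip
Dir NE: opp run (1,3), next='.' -> no flip
Dir W: first cell '.' (not opp) -> no flip
Dir E: opp run (2,3) (2,4), next='.' -> no flip
Dir SW: first cell 'B' (not opp) -> no flip
Dir S: first cell 'B' (not opp) -> no flip
Dir SE: opp run (3,3) capped by B -> flip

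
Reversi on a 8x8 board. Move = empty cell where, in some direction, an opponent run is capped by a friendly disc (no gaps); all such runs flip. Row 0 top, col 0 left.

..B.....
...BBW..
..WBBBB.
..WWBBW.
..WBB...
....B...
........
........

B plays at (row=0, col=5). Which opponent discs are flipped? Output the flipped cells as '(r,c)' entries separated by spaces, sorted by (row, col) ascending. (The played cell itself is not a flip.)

Dir NW: edge -> no flip
Dir N: edge -> no flip
Dir NE: edge -> no flip
Dir W: first cell '.' (not opp) -> no flip
Dir E: first cell '.' (not opp) -> no flip
Dir SW: first cell 'B' (not opp) -> no flip
Dir S: opp run (1,5) capped by B -> flip
Dir SE: first cell '.' (not opp) -> no flip

Answer: (1,5)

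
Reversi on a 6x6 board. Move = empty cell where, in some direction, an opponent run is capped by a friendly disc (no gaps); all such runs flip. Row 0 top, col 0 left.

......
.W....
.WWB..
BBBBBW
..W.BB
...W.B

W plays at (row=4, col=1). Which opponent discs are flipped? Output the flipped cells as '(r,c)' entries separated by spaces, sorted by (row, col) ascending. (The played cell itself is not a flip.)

Answer: (3,1)

Derivation:
Dir NW: opp run (3,0), next=edge -> no flip
Dir N: opp run (3,1) capped by W -> flip
Dir NE: opp run (3,2) (2,3), next='.' -> no flip
Dir W: first cell '.' (not opp) -> no flip
Dir E: first cell 'W' (not opp) -> no flip
Dir SW: first cell '.' (not opp) -> no flip
Dir S: first cell '.' (not opp) -> no flip
Dir SE: first cell '.' (not opp) -> no flip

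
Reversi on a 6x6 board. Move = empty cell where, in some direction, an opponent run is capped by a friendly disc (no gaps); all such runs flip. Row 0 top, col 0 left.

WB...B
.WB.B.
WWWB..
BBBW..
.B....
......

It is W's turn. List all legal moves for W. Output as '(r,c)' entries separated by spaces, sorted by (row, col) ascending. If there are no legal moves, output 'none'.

Answer: (0,2) (0,3) (1,3) (2,4) (4,0) (4,2) (4,3) (5,1)

Derivation:
(0,2): flips 2 -> legal
(0,3): flips 1 -> legal
(0,4): no bracket -> illegal
(1,0): no bracket -> illegal
(1,3): flips 2 -> legal
(1,5): no bracket -> illegal
(2,4): flips 1 -> legal
(2,5): no bracket -> illegal
(3,4): no bracket -> illegal
(4,0): flips 2 -> legal
(4,2): flips 2 -> legal
(4,3): flips 1 -> legal
(5,0): no bracket -> illegal
(5,1): flips 2 -> legal
(5,2): no bracket -> illegal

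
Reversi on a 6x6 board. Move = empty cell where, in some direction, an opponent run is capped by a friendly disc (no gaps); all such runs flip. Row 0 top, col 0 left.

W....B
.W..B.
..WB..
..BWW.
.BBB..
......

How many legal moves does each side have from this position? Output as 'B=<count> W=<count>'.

-- B to move --
(0,1): no bracket -> illegal
(0,2): no bracket -> illegal
(1,0): no bracket -> illegal
(1,2): flips 1 -> legal
(1,3): no bracket -> illegal
(2,0): no bracket -> illegal
(2,1): flips 1 -> legal
(2,4): flips 1 -> legal
(2,5): flips 1 -> legal
(3,1): no bracket -> illegal
(3,5): flips 2 -> legal
(4,4): no bracket -> illegal
(4,5): flips 1 -> legal
B mobility = 6
-- W to move --
(0,3): no bracket -> illegal
(0,4): no bracket -> illegal
(1,2): flips 1 -> legal
(1,3): flips 1 -> legal
(1,5): no bracket -> illegal
(2,1): no bracket -> illegal
(2,4): flips 1 -> legal
(2,5): no bracket -> illegal
(3,0): no bracket -> illegal
(3,1): flips 1 -> legal
(4,0): no bracket -> illegal
(4,4): no bracket -> illegal
(5,0): no bracket -> illegal
(5,1): flips 1 -> legal
(5,2): flips 3 -> legal
(5,3): flips 1 -> legal
(5,4): no bracket -> illegal
W mobility = 7

Answer: B=6 W=7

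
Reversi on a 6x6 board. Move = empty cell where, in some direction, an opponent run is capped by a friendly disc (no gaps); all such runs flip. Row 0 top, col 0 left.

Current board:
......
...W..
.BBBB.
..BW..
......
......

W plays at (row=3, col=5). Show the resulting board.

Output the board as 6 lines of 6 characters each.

Place W at (3,5); scan 8 dirs for brackets.
Dir NW: opp run (2,4) capped by W -> flip
Dir N: first cell '.' (not opp) -> no flip
Dir NE: edge -> no flip
Dir W: first cell '.' (not opp) -> no flip
Dir E: edge -> no flip
Dir SW: first cell '.' (not opp) -> no flip
Dir S: first cell '.' (not opp) -> no flip
Dir SE: edge -> no flip
All flips: (2,4)

Answer: ......
...W..
.BBBW.
..BW.W
......
......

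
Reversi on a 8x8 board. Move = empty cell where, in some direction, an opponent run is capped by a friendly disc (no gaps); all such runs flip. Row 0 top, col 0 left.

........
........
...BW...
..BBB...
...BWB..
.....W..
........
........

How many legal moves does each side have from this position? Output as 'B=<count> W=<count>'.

-- B to move --
(1,3): no bracket -> illegal
(1,4): flips 1 -> legal
(1,5): flips 1 -> legal
(2,5): flips 1 -> legal
(3,5): no bracket -> illegal
(4,6): no bracket -> illegal
(5,3): no bracket -> illegal
(5,4): flips 1 -> legal
(5,6): no bracket -> illegal
(6,4): no bracket -> illegal
(6,5): flips 1 -> legal
(6,6): flips 2 -> legal
B mobility = 6
-- W to move --
(1,2): no bracket -> illegal
(1,3): no bracket -> illegal
(1,4): no bracket -> illegal
(2,1): no bracket -> illegal
(2,2): flips 2 -> legal
(2,5): no bracket -> illegal
(3,1): no bracket -> illegal
(3,5): flips 1 -> legal
(3,6): no bracket -> illegal
(4,1): no bracket -> illegal
(4,2): flips 2 -> legal
(4,6): flips 1 -> legal
(5,2): no bracket -> illegal
(5,3): no bracket -> illegal
(5,4): no bracket -> illegal
(5,6): no bracket -> illegal
W mobility = 4

Answer: B=6 W=4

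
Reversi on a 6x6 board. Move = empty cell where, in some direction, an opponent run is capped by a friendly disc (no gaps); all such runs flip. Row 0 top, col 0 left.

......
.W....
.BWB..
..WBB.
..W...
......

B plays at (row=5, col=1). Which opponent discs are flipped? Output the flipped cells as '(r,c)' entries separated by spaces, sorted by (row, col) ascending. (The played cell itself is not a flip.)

Dir NW: first cell '.' (not opp) -> no flip
Dir N: first cell '.' (not opp) -> no flip
Dir NE: opp run (4,2) capped by B -> flip
Dir W: first cell '.' (not opp) -> no flip
Dir E: first cell '.' (not opp) -> no flip
Dir SW: edge -> no flip
Dir S: edge -> no flip
Dir SE: edge -> no flip

Answer: (4,2)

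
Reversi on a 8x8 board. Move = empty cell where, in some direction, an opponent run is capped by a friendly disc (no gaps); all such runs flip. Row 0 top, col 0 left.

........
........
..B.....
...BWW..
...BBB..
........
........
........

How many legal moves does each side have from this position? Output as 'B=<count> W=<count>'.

-- B to move --
(2,3): flips 1 -> legal
(2,4): flips 1 -> legal
(2,5): flips 2 -> legal
(2,6): flips 1 -> legal
(3,6): flips 2 -> legal
(4,6): no bracket -> illegal
B mobility = 5
-- W to move --
(1,1): no bracket -> illegal
(1,2): no bracket -> illegal
(1,3): no bracket -> illegal
(2,1): no bracket -> illegal
(2,3): no bracket -> illegal
(2,4): no bracket -> illegal
(3,1): no bracket -> illegal
(3,2): flips 1 -> legal
(3,6): no bracket -> illegal
(4,2): no bracket -> illegal
(4,6): no bracket -> illegal
(5,2): flips 1 -> legal
(5,3): flips 1 -> legal
(5,4): flips 1 -> legal
(5,5): flips 1 -> legal
(5,6): flips 1 -> legal
W mobility = 6

Answer: B=5 W=6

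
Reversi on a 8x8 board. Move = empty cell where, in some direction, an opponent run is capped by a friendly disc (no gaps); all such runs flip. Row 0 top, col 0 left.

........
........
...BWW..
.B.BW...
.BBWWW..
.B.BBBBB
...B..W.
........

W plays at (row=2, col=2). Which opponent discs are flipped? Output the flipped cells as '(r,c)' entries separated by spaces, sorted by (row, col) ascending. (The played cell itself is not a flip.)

Dir NW: first cell '.' (not opp) -> no flip
Dir N: first cell '.' (not opp) -> no flip
Dir NE: first cell '.' (not opp) -> no flip
Dir W: first cell '.' (not opp) -> no flip
Dir E: opp run (2,3) capped by W -> flip
Dir SW: opp run (3,1), next='.' -> no flip
Dir S: first cell '.' (not opp) -> no flip
Dir SE: opp run (3,3) capped by W -> flip

Answer: (2,3) (3,3)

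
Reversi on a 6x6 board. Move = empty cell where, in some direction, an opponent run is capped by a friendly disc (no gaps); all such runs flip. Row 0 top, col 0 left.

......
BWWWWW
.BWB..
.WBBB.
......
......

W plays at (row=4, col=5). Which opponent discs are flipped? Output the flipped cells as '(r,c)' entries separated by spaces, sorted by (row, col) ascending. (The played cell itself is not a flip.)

Answer: (2,3) (3,4)

Derivation:
Dir NW: opp run (3,4) (2,3) capped by W -> flip
Dir N: first cell '.' (not opp) -> no flip
Dir NE: edge -> no flip
Dir W: first cell '.' (not opp) -> no flip
Dir E: edge -> no flip
Dir SW: first cell '.' (not opp) -> no flip
Dir S: first cell '.' (not opp) -> no flip
Dir SE: edge -> no flip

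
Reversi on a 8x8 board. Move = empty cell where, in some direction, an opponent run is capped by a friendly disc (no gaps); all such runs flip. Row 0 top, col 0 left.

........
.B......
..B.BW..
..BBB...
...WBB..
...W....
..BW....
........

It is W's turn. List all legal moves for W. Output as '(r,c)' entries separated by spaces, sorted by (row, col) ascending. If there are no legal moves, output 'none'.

(0,0): no bracket -> illegal
(0,1): no bracket -> illegal
(0,2): no bracket -> illegal
(1,0): no bracket -> illegal
(1,2): no bracket -> illegal
(1,3): no bracket -> illegal
(1,4): no bracket -> illegal
(1,5): no bracket -> illegal
(2,0): no bracket -> illegal
(2,1): flips 1 -> legal
(2,3): flips 2 -> legal
(3,1): no bracket -> illegal
(3,5): flips 1 -> legal
(3,6): no bracket -> illegal
(4,1): no bracket -> illegal
(4,2): no bracket -> illegal
(4,6): flips 2 -> legal
(5,1): no bracket -> illegal
(5,2): no bracket -> illegal
(5,4): no bracket -> illegal
(5,5): no bracket -> illegal
(5,6): no bracket -> illegal
(6,1): flips 1 -> legal
(7,1): flips 1 -> legal
(7,2): no bracket -> illegal
(7,3): no bracket -> illegal

Answer: (2,1) (2,3) (3,5) (4,6) (6,1) (7,1)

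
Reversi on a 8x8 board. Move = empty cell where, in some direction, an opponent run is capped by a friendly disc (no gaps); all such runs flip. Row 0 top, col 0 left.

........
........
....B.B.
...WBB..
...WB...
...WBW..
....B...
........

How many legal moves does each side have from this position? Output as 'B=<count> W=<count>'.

Answer: B=8 W=8

Derivation:
-- B to move --
(2,2): flips 1 -> legal
(2,3): no bracket -> illegal
(3,2): flips 2 -> legal
(4,2): flips 3 -> legal
(4,5): no bracket -> illegal
(4,6): flips 1 -> legal
(5,2): flips 2 -> legal
(5,6): flips 1 -> legal
(6,2): flips 1 -> legal
(6,3): no bracket -> illegal
(6,5): no bracket -> illegal
(6,6): flips 1 -> legal
B mobility = 8
-- W to move --
(1,3): no bracket -> illegal
(1,4): no bracket -> illegal
(1,5): flips 1 -> legal
(1,6): no bracket -> illegal
(1,7): flips 3 -> legal
(2,3): no bracket -> illegal
(2,5): flips 1 -> legal
(2,7): no bracket -> illegal
(3,6): flips 2 -> legal
(3,7): no bracket -> illegal
(4,5): flips 1 -> legal
(4,6): no bracket -> illegal
(6,3): no bracket -> illegal
(6,5): flips 1 -> legal
(7,3): flips 1 -> legal
(7,4): no bracket -> illegal
(7,5): flips 1 -> legal
W mobility = 8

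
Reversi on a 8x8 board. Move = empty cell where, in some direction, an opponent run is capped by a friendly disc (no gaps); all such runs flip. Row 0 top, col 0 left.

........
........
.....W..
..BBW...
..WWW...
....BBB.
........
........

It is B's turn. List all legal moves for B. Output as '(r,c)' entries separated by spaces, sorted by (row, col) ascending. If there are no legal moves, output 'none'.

(1,4): no bracket -> illegal
(1,5): no bracket -> illegal
(1,6): no bracket -> illegal
(2,3): no bracket -> illegal
(2,4): flips 2 -> legal
(2,6): no bracket -> illegal
(3,1): no bracket -> illegal
(3,5): flips 1 -> legal
(3,6): no bracket -> illegal
(4,1): no bracket -> illegal
(4,5): no bracket -> illegal
(5,1): flips 1 -> legal
(5,2): flips 1 -> legal
(5,3): flips 1 -> legal

Answer: (2,4) (3,5) (5,1) (5,2) (5,3)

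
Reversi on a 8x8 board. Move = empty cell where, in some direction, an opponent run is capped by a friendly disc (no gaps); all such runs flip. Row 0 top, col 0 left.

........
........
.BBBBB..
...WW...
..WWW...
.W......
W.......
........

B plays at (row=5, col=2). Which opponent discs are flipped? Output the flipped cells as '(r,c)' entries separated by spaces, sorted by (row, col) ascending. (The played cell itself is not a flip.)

Dir NW: first cell '.' (not opp) -> no flip
Dir N: opp run (4,2), next='.' -> no flip
Dir NE: opp run (4,3) (3,4) capped by B -> flip
Dir W: opp run (5,1), next='.' -> no flip
Dir E: first cell '.' (not opp) -> no flip
Dir SW: first cell '.' (not opp) -> no flip
Dir S: first cell '.' (not opp) -> no flip
Dir SE: first cell '.' (not opp) -> no flip

Answer: (3,4) (4,3)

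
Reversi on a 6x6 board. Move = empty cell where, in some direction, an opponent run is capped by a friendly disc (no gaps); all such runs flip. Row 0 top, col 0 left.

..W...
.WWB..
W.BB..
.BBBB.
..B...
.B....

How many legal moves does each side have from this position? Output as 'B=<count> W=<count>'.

-- B to move --
(0,0): flips 1 -> legal
(0,1): flips 1 -> legal
(0,3): no bracket -> illegal
(1,0): flips 2 -> legal
(2,1): no bracket -> illegal
(3,0): no bracket -> illegal
B mobility = 3
-- W to move --
(0,3): no bracket -> illegal
(0,4): no bracket -> illegal
(1,4): flips 1 -> legal
(2,1): no bracket -> illegal
(2,4): flips 1 -> legal
(2,5): no bracket -> illegal
(3,0): no bracket -> illegal
(3,5): no bracket -> illegal
(4,0): no bracket -> illegal
(4,1): no bracket -> illegal
(4,3): no bracket -> illegal
(4,4): flips 2 -> legal
(4,5): flips 2 -> legal
(5,0): no bracket -> illegal
(5,2): flips 3 -> legal
(5,3): flips 2 -> legal
W mobility = 6

Answer: B=3 W=6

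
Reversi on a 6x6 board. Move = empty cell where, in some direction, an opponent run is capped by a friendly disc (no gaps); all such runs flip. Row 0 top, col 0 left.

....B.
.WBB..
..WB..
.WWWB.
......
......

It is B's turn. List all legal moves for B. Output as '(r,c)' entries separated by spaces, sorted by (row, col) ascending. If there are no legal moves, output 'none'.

(0,0): no bracket -> illegal
(0,1): no bracket -> illegal
(0,2): no bracket -> illegal
(1,0): flips 1 -> legal
(2,0): no bracket -> illegal
(2,1): flips 1 -> legal
(2,4): no bracket -> illegal
(3,0): flips 3 -> legal
(4,0): flips 2 -> legal
(4,1): flips 1 -> legal
(4,2): flips 2 -> legal
(4,3): flips 1 -> legal
(4,4): no bracket -> illegal

Answer: (1,0) (2,1) (3,0) (4,0) (4,1) (4,2) (4,3)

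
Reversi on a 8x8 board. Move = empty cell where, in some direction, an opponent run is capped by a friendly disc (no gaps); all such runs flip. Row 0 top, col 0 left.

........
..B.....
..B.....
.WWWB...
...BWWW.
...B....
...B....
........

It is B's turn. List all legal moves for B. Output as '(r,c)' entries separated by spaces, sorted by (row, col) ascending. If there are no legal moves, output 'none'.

(2,0): no bracket -> illegal
(2,1): flips 1 -> legal
(2,3): flips 1 -> legal
(2,4): no bracket -> illegal
(3,0): flips 3 -> legal
(3,5): flips 1 -> legal
(3,6): no bracket -> illegal
(3,7): no bracket -> illegal
(4,0): flips 1 -> legal
(4,1): no bracket -> illegal
(4,2): flips 1 -> legal
(4,7): flips 3 -> legal
(5,4): flips 1 -> legal
(5,5): flips 2 -> legal
(5,6): flips 1 -> legal
(5,7): no bracket -> illegal

Answer: (2,1) (2,3) (3,0) (3,5) (4,0) (4,2) (4,7) (5,4) (5,5) (5,6)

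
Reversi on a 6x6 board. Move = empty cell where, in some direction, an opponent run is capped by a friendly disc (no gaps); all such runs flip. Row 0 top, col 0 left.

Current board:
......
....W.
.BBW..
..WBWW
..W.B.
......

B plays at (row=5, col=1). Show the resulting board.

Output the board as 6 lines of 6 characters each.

Answer: ......
....W.
.BBW..
..WBWW
..B.B.
.B....

Derivation:
Place B at (5,1); scan 8 dirs for brackets.
Dir NW: first cell '.' (not opp) -> no flip
Dir N: first cell '.' (not opp) -> no flip
Dir NE: opp run (4,2) capped by B -> flip
Dir W: first cell '.' (not opp) -> no flip
Dir E: first cell '.' (not opp) -> no flip
Dir SW: edge -> no flip
Dir S: edge -> no flip
Dir SE: edge -> no flip
All flips: (4,2)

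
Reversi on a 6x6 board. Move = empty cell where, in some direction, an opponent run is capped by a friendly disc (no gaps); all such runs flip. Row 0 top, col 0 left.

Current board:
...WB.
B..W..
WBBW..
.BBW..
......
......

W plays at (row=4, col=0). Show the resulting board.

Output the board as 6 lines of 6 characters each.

Place W at (4,0); scan 8 dirs for brackets.
Dir NW: edge -> no flip
Dir N: first cell '.' (not opp) -> no flip
Dir NE: opp run (3,1) (2,2) capped by W -> flip
Dir W: edge -> no flip
Dir E: first cell '.' (not opp) -> no flip
Dir SW: edge -> no flip
Dir S: first cell '.' (not opp) -> no flip
Dir SE: first cell '.' (not opp) -> no flip
All flips: (2,2) (3,1)

Answer: ...WB.
B..W..
WBWW..
.WBW..
W.....
......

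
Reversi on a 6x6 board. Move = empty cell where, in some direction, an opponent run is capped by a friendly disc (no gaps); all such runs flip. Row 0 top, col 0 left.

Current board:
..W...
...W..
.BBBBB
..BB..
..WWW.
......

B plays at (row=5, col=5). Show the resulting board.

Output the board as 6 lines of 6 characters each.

Place B at (5,5); scan 8 dirs for brackets.
Dir NW: opp run (4,4) capped by B -> flip
Dir N: first cell '.' (not opp) -> no flip
Dir NE: edge -> no flip
Dir W: first cell '.' (not opp) -> no flip
Dir E: edge -> no flip
Dir SW: edge -> no flip
Dir S: edge -> no flip
Dir SE: edge -> no flip
All flips: (4,4)

Answer: ..W...
...W..
.BBBBB
..BB..
..WWB.
.....B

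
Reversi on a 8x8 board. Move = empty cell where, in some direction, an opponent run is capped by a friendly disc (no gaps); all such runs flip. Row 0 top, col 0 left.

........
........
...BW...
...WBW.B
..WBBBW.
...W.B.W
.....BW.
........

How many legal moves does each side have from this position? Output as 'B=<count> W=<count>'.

Answer: B=12 W=5

Derivation:
-- B to move --
(1,3): no bracket -> illegal
(1,4): flips 1 -> legal
(1,5): no bracket -> illegal
(2,2): flips 1 -> legal
(2,5): flips 2 -> legal
(2,6): flips 1 -> legal
(3,1): no bracket -> illegal
(3,2): flips 1 -> legal
(3,6): flips 1 -> legal
(4,1): flips 1 -> legal
(4,7): flips 1 -> legal
(5,1): no bracket -> illegal
(5,2): no bracket -> illegal
(5,4): no bracket -> illegal
(5,6): no bracket -> illegal
(6,2): flips 1 -> legal
(6,3): flips 1 -> legal
(6,4): no bracket -> illegal
(6,7): flips 1 -> legal
(7,5): no bracket -> illegal
(7,6): no bracket -> illegal
(7,7): flips 1 -> legal
B mobility = 12
-- W to move --
(1,2): no bracket -> illegal
(1,3): flips 1 -> legal
(1,4): no bracket -> illegal
(2,2): flips 1 -> legal
(2,5): no bracket -> illegal
(2,6): no bracket -> illegal
(2,7): no bracket -> illegal
(3,2): no bracket -> illegal
(3,6): no bracket -> illegal
(4,7): no bracket -> illegal
(5,2): no bracket -> illegal
(5,4): flips 2 -> legal
(5,6): no bracket -> illegal
(6,4): flips 2 -> legal
(7,4): no bracket -> illegal
(7,5): flips 3 -> legal
(7,6): no bracket -> illegal
W mobility = 5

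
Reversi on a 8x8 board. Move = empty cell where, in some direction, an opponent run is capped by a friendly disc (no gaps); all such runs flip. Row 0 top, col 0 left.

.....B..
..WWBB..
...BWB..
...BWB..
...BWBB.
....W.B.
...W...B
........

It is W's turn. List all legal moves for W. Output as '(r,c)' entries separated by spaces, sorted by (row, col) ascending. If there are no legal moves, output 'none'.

(0,3): no bracket -> illegal
(0,4): flips 1 -> legal
(0,6): flips 1 -> legal
(1,6): flips 3 -> legal
(2,2): flips 2 -> legal
(2,6): flips 2 -> legal
(3,2): flips 2 -> legal
(3,6): flips 2 -> legal
(3,7): no bracket -> illegal
(4,2): flips 2 -> legal
(4,7): flips 2 -> legal
(5,2): flips 1 -> legal
(5,3): flips 3 -> legal
(5,5): no bracket -> illegal
(5,7): flips 2 -> legal
(6,5): no bracket -> illegal
(6,6): no bracket -> illegal
(7,6): no bracket -> illegal
(7,7): no bracket -> illegal

Answer: (0,4) (0,6) (1,6) (2,2) (2,6) (3,2) (3,6) (4,2) (4,7) (5,2) (5,3) (5,7)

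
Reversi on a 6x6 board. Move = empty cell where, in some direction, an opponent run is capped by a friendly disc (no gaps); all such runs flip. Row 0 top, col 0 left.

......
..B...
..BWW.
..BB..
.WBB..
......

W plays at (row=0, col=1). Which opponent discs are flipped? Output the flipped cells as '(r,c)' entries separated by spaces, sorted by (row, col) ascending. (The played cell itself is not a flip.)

Dir NW: edge -> no flip
Dir N: edge -> no flip
Dir NE: edge -> no flip
Dir W: first cell '.' (not opp) -> no flip
Dir E: first cell '.' (not opp) -> no flip
Dir SW: first cell '.' (not opp) -> no flip
Dir S: first cell '.' (not opp) -> no flip
Dir SE: opp run (1,2) capped by W -> flip

Answer: (1,2)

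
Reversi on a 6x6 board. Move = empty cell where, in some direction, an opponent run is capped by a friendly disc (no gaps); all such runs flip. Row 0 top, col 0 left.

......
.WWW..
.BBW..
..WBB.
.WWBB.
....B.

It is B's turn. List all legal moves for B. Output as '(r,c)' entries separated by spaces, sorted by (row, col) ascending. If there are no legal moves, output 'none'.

(0,0): flips 1 -> legal
(0,1): flips 3 -> legal
(0,2): flips 1 -> legal
(0,3): flips 3 -> legal
(0,4): flips 1 -> legal
(1,0): no bracket -> illegal
(1,4): no bracket -> illegal
(2,0): no bracket -> illegal
(2,4): flips 1 -> legal
(3,0): no bracket -> illegal
(3,1): flips 1 -> legal
(4,0): flips 2 -> legal
(5,0): no bracket -> illegal
(5,1): flips 1 -> legal
(5,2): flips 2 -> legal
(5,3): no bracket -> illegal

Answer: (0,0) (0,1) (0,2) (0,3) (0,4) (2,4) (3,1) (4,0) (5,1) (5,2)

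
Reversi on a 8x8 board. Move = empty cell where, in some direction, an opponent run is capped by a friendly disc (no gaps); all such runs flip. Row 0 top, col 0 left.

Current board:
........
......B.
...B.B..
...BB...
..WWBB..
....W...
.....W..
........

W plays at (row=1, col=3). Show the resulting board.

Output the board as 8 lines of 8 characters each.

Place W at (1,3); scan 8 dirs for brackets.
Dir NW: first cell '.' (not opp) -> no flip
Dir N: first cell '.' (not opp) -> no flip
Dir NE: first cell '.' (not opp) -> no flip
Dir W: first cell '.' (not opp) -> no flip
Dir E: first cell '.' (not opp) -> no flip
Dir SW: first cell '.' (not opp) -> no flip
Dir S: opp run (2,3) (3,3) capped by W -> flip
Dir SE: first cell '.' (not opp) -> no flip
All flips: (2,3) (3,3)

Answer: ........
...W..B.
...W.B..
...WB...
..WWBB..
....W...
.....W..
........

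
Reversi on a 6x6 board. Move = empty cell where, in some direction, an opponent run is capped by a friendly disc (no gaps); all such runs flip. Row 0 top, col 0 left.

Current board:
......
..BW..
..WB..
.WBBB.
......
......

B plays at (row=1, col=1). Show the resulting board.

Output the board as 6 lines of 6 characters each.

Answer: ......
.BBW..
..BB..
.WBBB.
......
......

Derivation:
Place B at (1,1); scan 8 dirs for brackets.
Dir NW: first cell '.' (not opp) -> no flip
Dir N: first cell '.' (not opp) -> no flip
Dir NE: first cell '.' (not opp) -> no flip
Dir W: first cell '.' (not opp) -> no flip
Dir E: first cell 'B' (not opp) -> no flip
Dir SW: first cell '.' (not opp) -> no flip
Dir S: first cell '.' (not opp) -> no flip
Dir SE: opp run (2,2) capped by B -> flip
All flips: (2,2)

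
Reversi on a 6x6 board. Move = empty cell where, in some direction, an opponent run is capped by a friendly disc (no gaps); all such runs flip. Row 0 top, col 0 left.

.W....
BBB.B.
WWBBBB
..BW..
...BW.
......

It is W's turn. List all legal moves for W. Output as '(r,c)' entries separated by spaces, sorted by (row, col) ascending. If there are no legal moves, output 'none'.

(0,0): flips 3 -> legal
(0,2): flips 1 -> legal
(0,3): flips 1 -> legal
(0,4): no bracket -> illegal
(0,5): no bracket -> illegal
(1,3): flips 1 -> legal
(1,5): flips 1 -> legal
(3,1): flips 1 -> legal
(3,4): flips 2 -> legal
(3,5): no bracket -> illegal
(4,1): no bracket -> illegal
(4,2): flips 1 -> legal
(5,2): no bracket -> illegal
(5,3): flips 1 -> legal
(5,4): flips 2 -> legal

Answer: (0,0) (0,2) (0,3) (1,3) (1,5) (3,1) (3,4) (4,2) (5,3) (5,4)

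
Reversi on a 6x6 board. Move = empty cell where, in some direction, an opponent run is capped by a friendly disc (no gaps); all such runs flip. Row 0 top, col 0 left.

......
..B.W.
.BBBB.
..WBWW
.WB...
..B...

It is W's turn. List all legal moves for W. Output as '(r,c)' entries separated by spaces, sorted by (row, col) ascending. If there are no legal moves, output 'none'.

Answer: (0,1) (0,2) (1,0) (1,3) (4,3)

Derivation:
(0,1): flips 2 -> legal
(0,2): flips 2 -> legal
(0,3): no bracket -> illegal
(1,0): flips 1 -> legal
(1,1): no bracket -> illegal
(1,3): flips 1 -> legal
(1,5): no bracket -> illegal
(2,0): no bracket -> illegal
(2,5): no bracket -> illegal
(3,0): no bracket -> illegal
(3,1): no bracket -> illegal
(4,3): flips 1 -> legal
(4,4): no bracket -> illegal
(5,1): no bracket -> illegal
(5,3): no bracket -> illegal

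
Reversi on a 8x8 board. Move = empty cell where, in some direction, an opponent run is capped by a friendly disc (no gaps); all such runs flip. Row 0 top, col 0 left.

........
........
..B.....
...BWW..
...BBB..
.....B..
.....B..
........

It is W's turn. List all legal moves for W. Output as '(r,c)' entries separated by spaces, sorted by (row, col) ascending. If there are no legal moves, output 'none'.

Answer: (3,2) (5,2) (5,3) (5,4) (5,6) (7,5)

Derivation:
(1,1): no bracket -> illegal
(1,2): no bracket -> illegal
(1,3): no bracket -> illegal
(2,1): no bracket -> illegal
(2,3): no bracket -> illegal
(2,4): no bracket -> illegal
(3,1): no bracket -> illegal
(3,2): flips 1 -> legal
(3,6): no bracket -> illegal
(4,2): no bracket -> illegal
(4,6): no bracket -> illegal
(5,2): flips 1 -> legal
(5,3): flips 1 -> legal
(5,4): flips 1 -> legal
(5,6): flips 1 -> legal
(6,4): no bracket -> illegal
(6,6): no bracket -> illegal
(7,4): no bracket -> illegal
(7,5): flips 3 -> legal
(7,6): no bracket -> illegal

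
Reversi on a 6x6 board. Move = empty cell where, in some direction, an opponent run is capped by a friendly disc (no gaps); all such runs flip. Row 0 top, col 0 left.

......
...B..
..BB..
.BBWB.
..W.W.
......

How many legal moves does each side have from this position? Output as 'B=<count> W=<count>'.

-- B to move --
(2,4): no bracket -> illegal
(3,5): no bracket -> illegal
(4,1): no bracket -> illegal
(4,3): flips 1 -> legal
(4,5): no bracket -> illegal
(5,1): no bracket -> illegal
(5,2): flips 1 -> legal
(5,3): flips 1 -> legal
(5,4): flips 1 -> legal
(5,5): flips 2 -> legal
B mobility = 5
-- W to move --
(0,2): no bracket -> illegal
(0,3): flips 2 -> legal
(0,4): no bracket -> illegal
(1,1): flips 1 -> legal
(1,2): flips 2 -> legal
(1,4): no bracket -> illegal
(2,0): flips 1 -> legal
(2,1): no bracket -> illegal
(2,4): flips 1 -> legal
(2,5): no bracket -> illegal
(3,0): flips 2 -> legal
(3,5): flips 1 -> legal
(4,0): no bracket -> illegal
(4,1): no bracket -> illegal
(4,3): no bracket -> illegal
(4,5): no bracket -> illegal
W mobility = 7

Answer: B=5 W=7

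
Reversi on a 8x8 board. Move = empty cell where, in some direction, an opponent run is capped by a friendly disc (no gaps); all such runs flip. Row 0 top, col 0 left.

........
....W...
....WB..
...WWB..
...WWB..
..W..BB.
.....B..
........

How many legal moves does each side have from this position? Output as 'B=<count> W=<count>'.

-- B to move --
(0,3): flips 1 -> legal
(0,4): no bracket -> illegal
(0,5): no bracket -> illegal
(1,3): flips 1 -> legal
(1,5): no bracket -> illegal
(2,2): flips 2 -> legal
(2,3): flips 2 -> legal
(3,2): flips 2 -> legal
(4,1): no bracket -> illegal
(4,2): flips 2 -> legal
(5,1): no bracket -> illegal
(5,3): flips 1 -> legal
(5,4): no bracket -> illegal
(6,1): flips 3 -> legal
(6,2): no bracket -> illegal
(6,3): no bracket -> illegal
B mobility = 8
-- W to move --
(1,5): no bracket -> illegal
(1,6): flips 1 -> legal
(2,6): flips 2 -> legal
(3,6): flips 2 -> legal
(4,6): flips 2 -> legal
(4,7): no bracket -> illegal
(5,4): no bracket -> illegal
(5,7): no bracket -> illegal
(6,4): no bracket -> illegal
(6,6): flips 1 -> legal
(6,7): flips 2 -> legal
(7,4): no bracket -> illegal
(7,5): no bracket -> illegal
(7,6): no bracket -> illegal
W mobility = 6

Answer: B=8 W=6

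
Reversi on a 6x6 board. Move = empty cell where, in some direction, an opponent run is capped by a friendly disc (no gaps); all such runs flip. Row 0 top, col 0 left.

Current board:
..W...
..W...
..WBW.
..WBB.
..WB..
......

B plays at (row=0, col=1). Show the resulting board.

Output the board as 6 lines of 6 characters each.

Place B at (0,1); scan 8 dirs for brackets.
Dir NW: edge -> no flip
Dir N: edge -> no flip
Dir NE: edge -> no flip
Dir W: first cell '.' (not opp) -> no flip
Dir E: opp run (0,2), next='.' -> no flip
Dir SW: first cell '.' (not opp) -> no flip
Dir S: first cell '.' (not opp) -> no flip
Dir SE: opp run (1,2) capped by B -> flip
All flips: (1,2)

Answer: .BW...
..B...
..WBW.
..WBB.
..WB..
......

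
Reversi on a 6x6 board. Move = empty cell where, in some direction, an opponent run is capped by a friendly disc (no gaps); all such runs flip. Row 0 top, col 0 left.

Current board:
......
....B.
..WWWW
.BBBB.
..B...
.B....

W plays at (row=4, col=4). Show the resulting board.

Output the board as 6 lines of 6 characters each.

Answer: ......
....B.
..WWWW
.BBWW.
..B.W.
.B....

Derivation:
Place W at (4,4); scan 8 dirs for brackets.
Dir NW: opp run (3,3) capped by W -> flip
Dir N: opp run (3,4) capped by W -> flip
Dir NE: first cell '.' (not opp) -> no flip
Dir W: first cell '.' (not opp) -> no flip
Dir E: first cell '.' (not opp) -> no flip
Dir SW: first cell '.' (not opp) -> no flip
Dir S: first cell '.' (not opp) -> no flip
Dir SE: first cell '.' (not opp) -> no flip
All flips: (3,3) (3,4)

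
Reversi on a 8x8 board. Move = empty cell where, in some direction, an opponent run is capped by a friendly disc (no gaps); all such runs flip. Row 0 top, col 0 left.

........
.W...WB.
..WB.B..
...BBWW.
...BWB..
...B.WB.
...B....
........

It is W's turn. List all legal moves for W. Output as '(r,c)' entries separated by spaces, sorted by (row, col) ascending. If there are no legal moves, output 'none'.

Answer: (1,4) (1,7) (2,4) (3,2) (4,2) (4,6) (5,4) (5,7) (6,2)

Derivation:
(0,5): no bracket -> illegal
(0,6): no bracket -> illegal
(0,7): no bracket -> illegal
(1,2): no bracket -> illegal
(1,3): no bracket -> illegal
(1,4): flips 1 -> legal
(1,7): flips 1 -> legal
(2,4): flips 2 -> legal
(2,6): no bracket -> illegal
(2,7): no bracket -> illegal
(3,2): flips 2 -> legal
(4,2): flips 1 -> legal
(4,6): flips 1 -> legal
(4,7): no bracket -> illegal
(5,2): no bracket -> illegal
(5,4): flips 1 -> legal
(5,7): flips 1 -> legal
(6,2): flips 1 -> legal
(6,4): no bracket -> illegal
(6,5): no bracket -> illegal
(6,6): no bracket -> illegal
(6,7): no bracket -> illegal
(7,2): no bracket -> illegal
(7,3): no bracket -> illegal
(7,4): no bracket -> illegal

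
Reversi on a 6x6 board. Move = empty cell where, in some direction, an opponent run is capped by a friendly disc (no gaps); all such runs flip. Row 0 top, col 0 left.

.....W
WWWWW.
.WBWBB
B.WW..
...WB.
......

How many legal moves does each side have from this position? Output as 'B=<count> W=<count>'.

-- B to move --
(0,0): flips 1 -> legal
(0,1): no bracket -> illegal
(0,2): flips 2 -> legal
(0,3): flips 3 -> legal
(0,4): flips 2 -> legal
(1,5): no bracket -> illegal
(2,0): flips 1 -> legal
(3,1): no bracket -> illegal
(3,4): no bracket -> illegal
(4,1): no bracket -> illegal
(4,2): flips 3 -> legal
(5,2): no bracket -> illegal
(5,3): no bracket -> illegal
(5,4): no bracket -> illegal
B mobility = 6
-- W to move --
(1,5): flips 1 -> legal
(2,0): no bracket -> illegal
(3,1): flips 1 -> legal
(3,4): flips 1 -> legal
(3,5): flips 1 -> legal
(4,0): no bracket -> illegal
(4,1): no bracket -> illegal
(4,5): flips 1 -> legal
(5,3): no bracket -> illegal
(5,4): no bracket -> illegal
(5,5): flips 1 -> legal
W mobility = 6

Answer: B=6 W=6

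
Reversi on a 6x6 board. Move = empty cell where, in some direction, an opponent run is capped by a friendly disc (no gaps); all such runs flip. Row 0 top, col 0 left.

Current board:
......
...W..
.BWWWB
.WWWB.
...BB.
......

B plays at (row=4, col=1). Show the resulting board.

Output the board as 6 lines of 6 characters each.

Answer: ......
...W..
.BWWWB
.BWWB.
.B.BB.
......

Derivation:
Place B at (4,1); scan 8 dirs for brackets.
Dir NW: first cell '.' (not opp) -> no flip
Dir N: opp run (3,1) capped by B -> flip
Dir NE: opp run (3,2) (2,3), next='.' -> no flip
Dir W: first cell '.' (not opp) -> no flip
Dir E: first cell '.' (not opp) -> no flip
Dir SW: first cell '.' (not opp) -> no flip
Dir S: first cell '.' (not opp) -> no flip
Dir SE: first cell '.' (not opp) -> no flip
All flips: (3,1)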